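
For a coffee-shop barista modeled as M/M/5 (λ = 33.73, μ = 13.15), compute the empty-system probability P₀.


a = λ/μ = 33.73/13.15 = 2.5650; ρ = a/c = 0.5130
Σ_{k=0}^{4} a^k/k! (terms k=0..4) = 1.00000 + 2.56502 + 3.28966 + 2.81268 + 1.80365 = 11.47101
Tail: a^5/(5!(1−ρ)) = 111.03322/(120·0.4870) = 1.89997
P₀ = 1/(11.47101 + 1.89997) = 1/13.37097 = 0.074789

Final: 0.074789


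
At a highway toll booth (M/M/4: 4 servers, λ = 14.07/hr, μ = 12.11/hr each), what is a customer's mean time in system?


a = 1.1618; ρ = 0.2905; P₀ = 0.311993
Lq = P₀·a^c·ρ/(c!(1−ρ)²) = 0.01367
Wq = Lq/λ = 0.01367/14.07 = 0.0009714 hr
W = Wq + 1/μ = 0.0009714 + 0.08258 = 0.08355 hr

Final: 0.08355 hr


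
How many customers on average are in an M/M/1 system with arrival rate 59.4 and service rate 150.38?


ρ = λ/μ = 59.4/150.38 = 0.3950
L = ρ/(1−ρ) = 0.3950/(1 − 0.3950) = 0.3950/0.6050 = 0.6529

Final: 0.6529


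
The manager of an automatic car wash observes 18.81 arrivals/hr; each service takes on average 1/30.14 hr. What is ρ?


ρ = λ/μ = 18.81/30.14 = 0.6241

Final: 0.6241


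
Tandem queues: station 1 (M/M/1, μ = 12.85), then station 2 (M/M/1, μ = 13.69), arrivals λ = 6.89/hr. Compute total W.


Each node sees arrival rate λ = 6.89/hr (tandem ⇒ throughput preserved).
W₁ = 1/(μ₁−λ) = 1/(12.85−6.89) = 0.16779 hr
W₂ = 1/(μ₂−λ) = 1/(13.69−6.89) = 0.14706 hr
W_total = W₁ + W₂ = 0.16779 + 0.14706 = 0.31484 hr

Final: 0.31484 hr


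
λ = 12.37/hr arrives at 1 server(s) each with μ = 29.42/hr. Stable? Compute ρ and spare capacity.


Total capacity cμ = 1·29.42 = 29.42/hr
ρ = λ/(cμ) = 12.37/29.42 = 0.4205
Stable ⇔ ρ < 1: YES
Spare capacity = cμ − λ = 29.42 − 12.37 = 17.05/hr

Final: ρ = 0.4205; stable; margin = 17.05/hr


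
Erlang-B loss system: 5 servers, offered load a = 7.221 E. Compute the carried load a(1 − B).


B(5,7.221) = 0.437524 (Erlang-B)
Carried load = a(1 − B) = 7.221·(1 − 0.437524) = 7.221·0.562476 = 4.0616 E

Final: 4.0616 Erlangs


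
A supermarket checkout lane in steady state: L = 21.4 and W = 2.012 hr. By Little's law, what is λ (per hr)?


λ = L/W = 21.4/2.012 = 10.6362 /hr

Final: 10.6362 /hr


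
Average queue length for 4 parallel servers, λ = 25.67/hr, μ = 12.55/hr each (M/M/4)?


a = λ/μ = 2.0454; ρ = a/4 = 0.5114
P₀ = 0.124130
Lq = P₀·a^c·ρ / (c!·(1−ρ)²) = 0.124130·17.50365·0.5114/(24·0.23877)
= 0.19388

Final: 0.19388


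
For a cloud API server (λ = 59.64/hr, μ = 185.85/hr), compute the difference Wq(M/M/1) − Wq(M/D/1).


ρ = 59.64/185.85 = 0.3209
Wq(M/M/1) = ρ/(μ−λ) = 0.3209/126.21 = 0.002543 hr
Wq(M/D/1) = ρ/(2(μ−λ)) = 0.001271 hr
Savings = 0.002543 − 0.001271 = 0.001271 hr

Final: 0.001271 hr


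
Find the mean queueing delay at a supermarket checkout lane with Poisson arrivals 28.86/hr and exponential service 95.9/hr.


ρ = 28.86/95.9 = 0.3009
Wq = ρ/(μ−λ) = 0.3009/(95.9 − 28.86) = 0.3009/67.04 = 0.004489 hr

Final: 0.004489 hr


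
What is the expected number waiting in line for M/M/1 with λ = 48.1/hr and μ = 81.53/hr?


ρ = 48.1/81.53 = 0.5900
Lq = ρ²/(1−ρ) = 0.3481/0.4100 = 0.8489

Final: 0.8489


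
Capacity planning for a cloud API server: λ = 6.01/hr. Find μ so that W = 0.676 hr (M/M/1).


W = 1/(μ−λ) ⇒ μ − λ = 1/W = 1/0.676 = 1.4793
μ = λ + 1/W = 6.01 + 1.4793 = 7.4893 per hr

Final: 7.4893 /hr


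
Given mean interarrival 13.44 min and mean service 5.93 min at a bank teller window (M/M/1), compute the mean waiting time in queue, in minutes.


λ = 60/13.44 = 4.4643 /hr
μ = 60/5.93 = 10.1180 /hr
ρ = λ/μ = 4.4643/10.1180 = 0.4412
Wq = ρ/(μ−λ) = 0.4412/(10.1180−4.4643) = 0.07804 hr
In minutes: 0.07804·60 = 4.682 min

Final: 4.682 min


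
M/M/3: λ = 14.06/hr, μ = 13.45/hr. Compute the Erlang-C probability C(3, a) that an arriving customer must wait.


a = λ/μ = 1.0454; ρ = a/3 = 0.3485
P₀ = 0.346748 (from M/M/c formula)
C(c,a) = [a^c/(c!(1−ρ))]·P₀ = [1.14232/(6·0.6515)]·0.346748
= 0.29221·0.346748 = 0.101322

Final: 0.101322


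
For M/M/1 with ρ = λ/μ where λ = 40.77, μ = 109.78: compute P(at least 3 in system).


ρ = 40.77/109.78 = 0.3714
P(N ≥ n) = ρ^n = 0.3714^3 = 0.051222

Final: 0.051222


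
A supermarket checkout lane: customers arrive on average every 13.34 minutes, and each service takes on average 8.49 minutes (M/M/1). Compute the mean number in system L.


λ = 60/13.34 = 4.4978 /hr
μ = 60/8.49 = 7.0671 /hr
ρ = λ/μ = 4.4978/7.0671 = 0.6364
L = ρ/(1−ρ) = 0.6364/0.3636 = 1.7505

Final: 1.7505


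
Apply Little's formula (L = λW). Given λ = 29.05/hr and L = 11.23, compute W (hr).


W = L/λ = 11.23/29.05 = 0.3866 hr

Final: 0.3866 hr


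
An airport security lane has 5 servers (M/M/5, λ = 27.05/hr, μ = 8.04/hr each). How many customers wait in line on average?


a = λ/μ = 3.3644; ρ = a/5 = 0.6729
P₀ = 0.030589
Lq = P₀·a^c·ρ / (c!·(1−ρ)²) = 0.030589·431.07824·0.6729/(120·0.10700)
= 0.69100

Final: 0.69100


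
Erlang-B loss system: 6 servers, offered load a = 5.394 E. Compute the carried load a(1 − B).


B(6,5.394) = 0.221227 (Erlang-B)
Carried load = a(1 − B) = 5.394·(1 − 0.221227) = 5.394·0.778773 = 4.2007 E

Final: 4.2007 Erlangs


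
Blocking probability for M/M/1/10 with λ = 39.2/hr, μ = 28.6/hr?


ρ = λ/μ = 39.2/28.6 = 1.3706
P_K = (1−ρ)ρ^K/(1−ρ^(K+1)) = (-0.3706·23.399164)/(1 − 32.071581)
= -8.672417/-31.071581 = 0.279111

Final: 0.279111


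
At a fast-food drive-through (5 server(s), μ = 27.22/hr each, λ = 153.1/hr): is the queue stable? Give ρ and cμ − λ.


Total capacity cμ = 5·27.22 = 136.10/hr
ρ = λ/(cμ) = 153.1/136.10 = 1.1249
Stable ⇔ ρ < 1: NO
Spare capacity = cμ − λ = 136.10 − 153.1 = -17.00/hr

Final: ρ = 1.1249; unstable; margin = -17.00/hr


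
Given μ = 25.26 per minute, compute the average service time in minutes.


Mean service time = 1/μ = 1/25.26 minute = 0.03959 minute
In minutes: 0.03959 × 1 = 0.03959 min

Final: 0.03959 min


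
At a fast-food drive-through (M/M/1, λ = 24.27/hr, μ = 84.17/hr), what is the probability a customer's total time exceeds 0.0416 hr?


W ~ Exponential(μ−λ) for M/M/1.
μ − λ = 84.17 − 24.27 = 59.9000
P(W > t) = e^{−(μ−λ)t} = e^{−2.4918} = 0.082758

Final: 0.082758


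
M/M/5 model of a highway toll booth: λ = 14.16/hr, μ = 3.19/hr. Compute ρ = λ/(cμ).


ρ = λ/(cμ) = 14.16/(5·3.19) = 14.16/15.95 = 0.8878

Final: 0.8878


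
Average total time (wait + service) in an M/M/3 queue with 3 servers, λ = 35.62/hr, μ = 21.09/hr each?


a = 1.6890; ρ = 0.5630; P₀ = 0.167993
Lq = P₀·a^c·ρ/(c!(1−ρ)²) = 0.39764
Wq = Lq/λ = 0.39764/35.62 = 0.01116 hr
W = Wq + 1/μ = 0.01116 + 0.04742 = 0.05858 hr

Final: 0.05858 hr


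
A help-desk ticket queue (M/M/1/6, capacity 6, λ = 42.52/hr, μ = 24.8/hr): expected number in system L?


ρ = 42.52/24.8 = 1.7145
L = ρ[1 − (K+1)ρ^K + Kρ^(K+1)] / [(1−ρ)(1−ρ^(K+1))]
Numerator: 1.7145·(1 − 7·25.400920 + 6·43.550287) = 144.868525
Denominator: (-0.7145)·(-42.550287) = 30.402867
L = 144.868525/30.402867 = 4.7650

Final: 4.7650


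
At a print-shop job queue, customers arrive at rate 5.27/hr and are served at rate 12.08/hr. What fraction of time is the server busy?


ρ = λ/μ = 5.27/12.08 = 0.4363

Final: 0.4363


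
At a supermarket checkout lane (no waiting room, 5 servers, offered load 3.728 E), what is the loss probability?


B(c,a) = (a^c/c!) / Σ_{k=0}^{c} a^k/k!
a^5/5! = 6.000650
Σ terms (k=0..5): 1.00000 + 3.72800 + 6.94899 + 8.63528 + 8.04808 + 6.00065 = 34.361004
B = 6.000650/34.361004 = 0.174635

Final: 0.174635


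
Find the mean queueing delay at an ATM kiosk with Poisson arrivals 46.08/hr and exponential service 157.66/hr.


ρ = 46.08/157.66 = 0.2923
Wq = ρ/(μ−λ) = 0.2923/(157.66 − 46.08) = 0.2923/111.58 = 0.002619 hr

Final: 0.002619 hr


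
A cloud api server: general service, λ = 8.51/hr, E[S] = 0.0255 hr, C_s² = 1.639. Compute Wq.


ρ = λ·E[S] = 8.51·0.0255 = 0.2170
E[S²] = E[S]²(1+C_s²) = 0.0255²·(1+1.639) = 0.001716
Wq = λ·E[S²]/(2(1−ρ)) = 8.51·0.001716/(2·0.7830) = 0.009325 hr

Final: 0.009325 hr


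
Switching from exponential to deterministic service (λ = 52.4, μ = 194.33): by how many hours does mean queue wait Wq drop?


ρ = 52.4/194.33 = 0.2696
Wq(M/M/1) = ρ/(μ−λ) = 0.2696/141.93 = 0.001900 hr
Wq(M/D/1) = ρ/(2(μ−λ)) = 0.0009499 hr
Savings = 0.001900 − 0.0009499 = 0.0009499 hr

Final: 0.0009499 hr


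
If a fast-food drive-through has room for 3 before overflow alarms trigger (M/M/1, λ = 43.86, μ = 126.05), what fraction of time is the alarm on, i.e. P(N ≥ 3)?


ρ = 43.86/126.05 = 0.3480
P(N ≥ n) = ρ^n = 0.3480^3 = 0.042129

Final: 0.042129


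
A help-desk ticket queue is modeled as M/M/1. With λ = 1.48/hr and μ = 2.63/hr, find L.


ρ = λ/μ = 1.48/2.63 = 0.5627
L = ρ/(1−ρ) = 0.5627/(1 − 0.5627) = 0.5627/0.4373 = 1.2870

Final: 1.2870


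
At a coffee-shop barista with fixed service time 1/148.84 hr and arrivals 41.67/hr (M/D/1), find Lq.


ρ = 41.67/148.84 = 0.2800
M/D/1: Lq = ρ²/(2(1−ρ)) = 0.07838/(2·0.7200) = 0.05443

Final: 0.05443


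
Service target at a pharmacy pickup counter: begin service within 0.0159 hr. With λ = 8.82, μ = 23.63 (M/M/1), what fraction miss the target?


ρ = 8.82/23.63 = 0.3733
P(Wq > t) = ρ·e^{−(μ−λ)t} = 0.3733·e^{−0.2355}
= 0.3733·0.790192 = 0.294943

Final: 0.294943


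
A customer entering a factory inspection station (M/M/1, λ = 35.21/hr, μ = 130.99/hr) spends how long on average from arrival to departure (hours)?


W = 1/(μ−λ) = 1/(130.99 − 35.21) = 1/95.78 = 0.01044 hr

Final: 0.01044 hr


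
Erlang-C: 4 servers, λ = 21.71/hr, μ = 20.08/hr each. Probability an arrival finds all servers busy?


a = λ/μ = 1.0812; ρ = a/4 = 0.2703
P₀ = 0.338489 (from M/M/c formula)
C(c,a) = [a^c/(c!(1−ρ))]·P₀ = [1.36642/(24·0.7297)]·0.338489
= 0.07802·0.338489 = 0.026410

Final: 0.026410


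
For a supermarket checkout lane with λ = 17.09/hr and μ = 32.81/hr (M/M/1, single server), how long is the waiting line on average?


ρ = 17.09/32.81 = 0.5209
Lq = ρ²/(1−ρ) = 0.2713/0.4791 = 0.5663

Final: 0.5663


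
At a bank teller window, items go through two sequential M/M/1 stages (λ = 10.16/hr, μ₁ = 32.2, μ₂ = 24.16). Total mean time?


Each node sees arrival rate λ = 10.16/hr (tandem ⇒ throughput preserved).
W₁ = 1/(μ₁−λ) = 1/(32.2−10.16) = 0.04537 hr
W₂ = 1/(μ₂−λ) = 1/(24.16−10.16) = 0.07143 hr
W_total = W₁ + W₂ = 0.04537 + 0.07143 = 0.11680 hr

Final: 0.11680 hr


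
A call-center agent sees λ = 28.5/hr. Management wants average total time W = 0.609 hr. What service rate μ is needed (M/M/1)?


W = 1/(μ−λ) ⇒ μ − λ = 1/W = 1/0.609 = 1.6420
μ = λ + 1/W = 28.5 + 1.6420 = 30.1420 per hr

Final: 30.1420 /hr


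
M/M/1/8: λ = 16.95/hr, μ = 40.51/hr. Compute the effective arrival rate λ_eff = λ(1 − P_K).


ρ = 0.4184; P_K = (1−ρ)ρ^8/(1−ρ^9) = 0.0005466
λ_eff = λ(1 − P_K) = 16.95·(1 − 0.0005466) = 16.95·0.999453 = 16.9407 /hr

Final: 16.9407 /hr


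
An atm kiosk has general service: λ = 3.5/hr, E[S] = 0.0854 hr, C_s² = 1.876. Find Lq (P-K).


ρ = λ·E[S] = 3.5·0.0854 = 0.2989
Lq = ρ²(1+C_s²)/(2(1−ρ)) = 0.08934·(1+1.876)/(2·0.7011)
= 0.08934·2.8760/1.4022 = 0.18324

Final: 0.18324


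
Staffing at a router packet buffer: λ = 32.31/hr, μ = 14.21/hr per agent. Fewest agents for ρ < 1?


Stability requires cμ > λ ⇔ c > λ/μ.
λ/μ = 32.31/14.21 = 2.2738
Minimum integer c = ⌊2.2738⌋ + 1 = 3
Check: 3·14.21 = 42.63 > 32.31, while 2·14.21 = 28.42 ≤ 32.31

Final: 3 servers


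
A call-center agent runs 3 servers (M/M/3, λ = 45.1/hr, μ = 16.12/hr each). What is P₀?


a = λ/μ = 45.1/16.12 = 2.7978; ρ = a/c = 0.9326
Σ_{k=0}^{2} a^k/k! (terms k=0..2) = 1.00000 + 2.79777 + 3.91375 = 7.71152
Tail: a^3/(3!(1−ρ)) = 21.89952/(6·0.06741) = 54.14420
P₀ = 1/(7.71152 + 54.14420) = 1/61.85572 = 0.016167

Final: 0.016167


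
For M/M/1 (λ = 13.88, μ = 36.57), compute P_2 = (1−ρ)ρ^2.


ρ = 13.88/36.57 = 0.3795
P_n = (1−ρ)·ρ^n = (1 − 0.3795)·0.3795^2 = 0.6205·0.144055 = 0.089380

Final: 0.089380


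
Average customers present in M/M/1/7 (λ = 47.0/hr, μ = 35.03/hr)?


ρ = 47.0/35.03 = 1.3417
L = ρ[1 − (K+1)ρ^K + Kρ^(K+1)] / [(1−ρ)(1−ρ^(K+1))]
Numerator: 1.3417·(1 − 8·7.827157 + 7·10.501752) = 15.959618
Denominator: (-0.3417)·(-9.501752) = 3.246816
L = 15.959618/3.246816 = 4.9155

Final: 4.9155


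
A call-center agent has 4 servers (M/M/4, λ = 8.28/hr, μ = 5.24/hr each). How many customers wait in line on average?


a = λ/μ = 1.5802; ρ = a/4 = 0.3950
P₀ = 0.203435
Lq = P₀·a^c·ρ / (c!·(1−ρ)²) = 0.203435·6.23442·0.3950/(24·0.36598)
= 0.05704

Final: 0.05704


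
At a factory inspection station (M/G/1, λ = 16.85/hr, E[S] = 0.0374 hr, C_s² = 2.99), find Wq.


ρ = λ·E[S] = 16.85·0.0374 = 0.6302
E[S²] = E[S]²(1+C_s²) = 0.0374²·(1+2.99) = 0.005581
Wq = λ·E[S²]/(2(1−ρ)) = 16.85·0.005581/(2·0.3698) = 0.12715 hr

Final: 0.12715 hr


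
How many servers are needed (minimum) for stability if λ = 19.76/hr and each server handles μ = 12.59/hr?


Stability requires cμ > λ ⇔ c > λ/μ.
λ/μ = 19.76/12.59 = 1.5695
Minimum integer c = ⌊1.5695⌋ + 1 = 2
Check: 2·12.59 = 25.18 > 19.76, while 1·12.59 = 12.59 ≤ 19.76

Final: 2 servers


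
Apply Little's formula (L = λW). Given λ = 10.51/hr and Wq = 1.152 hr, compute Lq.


Lq = λWq = 10.51·1.152 = 12.1075

Final: 12.1075


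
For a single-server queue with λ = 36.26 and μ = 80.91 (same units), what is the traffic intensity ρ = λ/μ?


ρ = λ/μ = 36.26/80.91 = 0.4482

Final: 0.4482


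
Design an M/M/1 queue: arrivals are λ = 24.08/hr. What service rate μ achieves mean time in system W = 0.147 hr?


W = 1/(μ−λ) ⇒ μ − λ = 1/W = 1/0.147 = 6.8027
μ = λ + 1/W = 24.08 + 6.8027 = 30.8827 per hr

Final: 30.8827 /hr


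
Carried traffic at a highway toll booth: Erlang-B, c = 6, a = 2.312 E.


B(6,2.312) = 0.021218 (Erlang-B)
Carried load = a(1 − B) = 2.312·(1 − 0.021218) = 2.312·0.978782 = 2.2629 E

Final: 2.2629 Erlangs


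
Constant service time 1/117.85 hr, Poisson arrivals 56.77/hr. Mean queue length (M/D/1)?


ρ = 56.77/117.85 = 0.4817
M/D/1: Lq = ρ²/(2(1−ρ)) = 0.2320/(2·0.5183) = 0.22386

Final: 0.22386


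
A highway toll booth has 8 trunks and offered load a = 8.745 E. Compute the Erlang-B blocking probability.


B(c,a) = (a^c/c!) / Σ_{k=0}^{c} a^k/k!
a^8/8! = 848.316642
Σ terms (k=0..8): 1.00000 + 8.74500 + 38.23751 + 111.46235 + 243.68456 + 426.20430 + 621.19276 + 776.04724 + 848.31664 = 3074.890365
B = 848.316642/3074.890365 = 0.275885

Final: 0.275885


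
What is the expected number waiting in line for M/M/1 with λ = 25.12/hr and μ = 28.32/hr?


ρ = 25.12/28.32 = 0.8870
Lq = ρ²/(1−ρ) = 0.7868/0.1130 = 6.9630

Final: 6.9630


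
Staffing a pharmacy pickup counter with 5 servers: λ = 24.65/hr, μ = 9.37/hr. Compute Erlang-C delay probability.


a = λ/μ = 2.6307; ρ = a/5 = 0.5261
P₀ = 0.069748 (from M/M/c formula)
C(c,a) = [a^c/(c!(1−ρ))]·P₀ = [126.00468/(120·0.4739)]·0.069748
= 2.21596·0.069748 = 0.154560

Final: 0.154560


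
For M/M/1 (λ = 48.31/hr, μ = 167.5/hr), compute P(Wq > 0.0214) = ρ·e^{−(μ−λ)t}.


ρ = 48.31/167.5 = 0.2884
P(Wq > t) = ρ·e^{−(μ−λ)t} = 0.2884·e^{−2.5507}
= 0.2884·0.078030 = 0.022505

Final: 0.022505


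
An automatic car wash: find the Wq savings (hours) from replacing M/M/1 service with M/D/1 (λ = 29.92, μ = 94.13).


ρ = 29.92/94.13 = 0.3179
Wq(M/M/1) = ρ/(μ−λ) = 0.3179/64.21 = 0.004950 hr
Wq(M/D/1) = ρ/(2(μ−λ)) = 0.002475 hr
Savings = 0.004950 − 0.002475 = 0.002475 hr

Final: 0.002475 hr


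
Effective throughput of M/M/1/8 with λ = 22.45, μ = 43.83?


ρ = 0.5122; P_K = (1−ρ)ρ^8/(1−ρ^9) = 0.002317
λ_eff = λ(1 − P_K) = 22.45·(1 − 0.002317) = 22.45·0.997683 = 22.3980 /hr

Final: 22.3980 /hr


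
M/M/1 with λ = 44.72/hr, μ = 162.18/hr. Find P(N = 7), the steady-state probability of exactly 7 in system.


ρ = 44.72/162.18 = 0.2757
P_n = (1−ρ)·ρ^n = (1 − 0.2757)·0.2757^7 = 0.7243·0.0001212 = 0.00008779

Final: 0.00008779


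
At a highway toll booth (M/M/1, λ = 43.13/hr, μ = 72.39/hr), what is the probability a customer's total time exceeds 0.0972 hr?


W ~ Exponential(μ−λ) for M/M/1.
μ − λ = 72.39 − 43.13 = 29.2600
P(W > t) = e^{−(μ−λ)t} = e^{−2.8441} = 0.058188

Final: 0.058188


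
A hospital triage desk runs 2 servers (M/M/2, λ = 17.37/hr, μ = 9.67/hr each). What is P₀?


a = λ/μ = 17.37/9.67 = 1.7963; ρ = a/c = 0.8981
Σ_{k=0}^{1} a^k/k! (terms k=0..1) = 1.00000 + 1.79628 = 2.79628
Tail: a^2/(2!(1−ρ)) = 3.22661/(2·0.1019) = 15.83824
P₀ = 1/(2.79628 + 15.83824) = 1/18.63452 = 0.053664

Final: 0.053664


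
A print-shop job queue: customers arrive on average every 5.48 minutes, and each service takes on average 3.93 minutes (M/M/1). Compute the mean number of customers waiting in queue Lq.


λ = 60/5.48 = 10.9489 /hr
μ = 60/3.93 = 15.2672 /hr
ρ = λ/μ = 10.9489/15.2672 = 0.7172
Lq = ρ²/(1−ρ) = 0.5143/0.2828 = 1.8183

Final: 1.8183


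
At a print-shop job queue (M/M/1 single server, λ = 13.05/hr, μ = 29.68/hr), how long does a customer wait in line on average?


ρ = 13.05/29.68 = 0.4397
Wq = ρ/(μ−λ) = 0.4397/(29.68 − 13.05) = 0.4397/16.63 = 0.02644 hr

Final: 0.02644 hr


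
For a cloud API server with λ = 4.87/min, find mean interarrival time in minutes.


Mean interarrival time = 1/λ = 1/4.87 minute = 0.20534 minute
In minutes: 0.20534 × 1 = 0.2053 min

Final: 0.2053 min


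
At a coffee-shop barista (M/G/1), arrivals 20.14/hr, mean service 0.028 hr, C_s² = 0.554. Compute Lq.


ρ = λ·E[S] = 20.14·0.028 = 0.5639
Lq = ρ²(1+C_s²)/(2(1−ρ)) = 0.3180·(1+0.554)/(2·0.4361)
= 0.3180·1.5540/0.8722 = 0.56662

Final: 0.56662


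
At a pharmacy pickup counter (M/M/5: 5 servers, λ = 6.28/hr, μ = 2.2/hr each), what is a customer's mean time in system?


a = 2.8545; ρ = 0.5709; P₀ = 0.054786
Lq = P₀·a^c·ρ/(c!(1−ρ)²) = 0.26831
Wq = Lq/λ = 0.26831/6.28 = 0.04272 hr
W = Wq + 1/μ = 0.04272 + 0.45455 = 0.49727 hr

Final: 0.49727 hr


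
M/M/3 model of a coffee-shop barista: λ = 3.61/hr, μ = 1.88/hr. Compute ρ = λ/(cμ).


ρ = λ/(cμ) = 3.61/(3·1.88) = 3.61/5.64 = 0.6401

Final: 0.6401


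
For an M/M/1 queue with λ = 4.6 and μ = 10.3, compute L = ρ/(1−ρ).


ρ = λ/μ = 4.6/10.3 = 0.4466
L = ρ/(1−ρ) = 0.4466/(1 − 0.4466) = 0.4466/0.5534 = 0.8070

Final: 0.8070


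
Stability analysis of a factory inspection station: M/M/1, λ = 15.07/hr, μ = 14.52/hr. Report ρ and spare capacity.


Total capacity cμ = 1·14.52 = 14.52/hr
ρ = λ/(cμ) = 15.07/14.52 = 1.0379
Stable ⇔ ρ < 1: NO
Spare capacity = cμ − λ = 14.52 − 15.07 = -0.55/hr

Final: ρ = 1.0379; unstable; margin = -0.55/hr


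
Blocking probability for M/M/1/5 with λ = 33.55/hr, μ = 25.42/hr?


ρ = λ/μ = 33.55/25.42 = 1.3198
P_K = (1−ρ)ρ^K/(1−ρ^(K+1)) = (-0.3198·4.004837)/(1 − 5.285692)
= -1.280855/-4.285692 = 0.298868

Final: 0.298868


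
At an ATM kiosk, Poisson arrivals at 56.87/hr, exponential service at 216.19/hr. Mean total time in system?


W = 1/(μ−λ) = 1/(216.19 − 56.87) = 1/159.32 = 0.006277 hr

Final: 0.006277 hr


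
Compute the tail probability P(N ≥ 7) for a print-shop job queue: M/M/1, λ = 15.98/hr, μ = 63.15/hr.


ρ = 15.98/63.15 = 0.2530
P(N ≥ n) = ρ^n = 0.2530^7 = 0.00006644

Final: 0.00006644


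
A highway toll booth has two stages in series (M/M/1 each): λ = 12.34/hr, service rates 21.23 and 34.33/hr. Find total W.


Each node sees arrival rate λ = 12.34/hr (tandem ⇒ throughput preserved).
W₁ = 1/(μ₁−λ) = 1/(21.23−12.34) = 0.11249 hr
W₂ = 1/(μ₂−λ) = 1/(34.33−12.34) = 0.04548 hr
W_total = W₁ + W₂ = 0.11249 + 0.04548 = 0.15796 hr

Final: 0.15796 hr


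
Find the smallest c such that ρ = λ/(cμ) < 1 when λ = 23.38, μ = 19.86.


Stability requires cμ > λ ⇔ c > λ/μ.
λ/μ = 23.38/19.86 = 1.1772
Minimum integer c = ⌊1.1772⌋ + 1 = 2
Check: 2·19.86 = 39.72 > 23.38, while 1·19.86 = 19.86 ≤ 23.38

Final: 2 servers


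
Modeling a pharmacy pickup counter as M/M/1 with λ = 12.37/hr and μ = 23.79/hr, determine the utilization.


ρ = λ/μ = 12.37/23.79 = 0.5200

Final: 0.5200


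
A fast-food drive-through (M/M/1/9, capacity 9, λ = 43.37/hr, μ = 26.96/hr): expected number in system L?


ρ = 43.37/26.96 = 1.6087
L = ρ[1 − (K+1)ρ^K + Kρ^(K+1)] / [(1−ρ)(1−ρ^(K+1))]
Numerator: 1.6087·(1 − 10·72.148251 + 9·116.063414) = 521.354081
Denominator: (-0.6087)·(-115.063414) = 70.036744
L = 521.354081/70.036744 = 7.4440

Final: 7.4440


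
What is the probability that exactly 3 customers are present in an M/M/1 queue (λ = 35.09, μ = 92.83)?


ρ = 35.09/92.83 = 0.3780
P_n = (1−ρ)·ρ^n = (1 − 0.3780)·0.3780^3 = 0.6220·0.054011 = 0.033595

Final: 0.033595


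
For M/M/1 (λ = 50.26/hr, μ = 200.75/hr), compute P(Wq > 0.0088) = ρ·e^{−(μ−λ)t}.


ρ = 50.26/200.75 = 0.2504
P(Wq > t) = ρ·e^{−(μ−λ)t} = 0.2504·e^{−1.3243}
= 0.2504·0.265986 = 0.066593

Final: 0.066593


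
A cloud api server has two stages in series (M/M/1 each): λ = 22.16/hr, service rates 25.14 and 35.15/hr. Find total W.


Each node sees arrival rate λ = 22.16/hr (tandem ⇒ throughput preserved).
W₁ = 1/(μ₁−λ) = 1/(25.14−22.16) = 0.33557 hr
W₂ = 1/(μ₂−λ) = 1/(35.15−22.16) = 0.07698 hr
W_total = W₁ + W₂ = 0.33557 + 0.07698 = 0.41255 hr

Final: 0.41255 hr


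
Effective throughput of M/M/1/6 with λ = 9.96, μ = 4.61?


ρ = 2.1605; P_K = (1−ρ)ρ^6/(1−ρ^7) = 0.539604
λ_eff = λ(1 − P_K) = 9.96·(1 − 0.539604) = 9.96·0.460396 = 4.5855 /hr

Final: 4.5855 /hr


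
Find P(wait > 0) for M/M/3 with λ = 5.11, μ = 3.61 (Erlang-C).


a = λ/μ = 1.4155; ρ = a/3 = 0.4718
P₀ = 0.231892 (from M/M/c formula)
C(c,a) = [a^c/(c!(1−ρ))]·P₀ = [2.83623/(6·0.5282)]·0.231892
= 0.89500·0.231892 = 0.207543

Final: 0.207543


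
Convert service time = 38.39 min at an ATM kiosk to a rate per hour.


μ = 1/(service time) in consistent units.
1 hour = 60 min, so μ = 60/38.39 = 1.5629 per hour

Final: 1.5629 /hr


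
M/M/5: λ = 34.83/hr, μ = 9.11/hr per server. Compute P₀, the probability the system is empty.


a = λ/μ = 34.83/9.11 = 3.8233; ρ = a/c = 0.7647
Σ_{k=0}^{4} a^k/k! (terms k=0..4) = 1.00000 + 3.82327 + 7.30870 + 9.31438 + 8.90285 = 30.34921
Tail: a^5/(5!(1−ρ)) = 816.91240/(120·0.2353) = 28.92596
P₀ = 1/(30.34921 + 28.92596) = 1/59.27517 = 0.016870

Final: 0.016870


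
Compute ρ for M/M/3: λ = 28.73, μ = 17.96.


ρ = λ/(cμ) = 28.73/(3·17.96) = 28.73/53.88 = 0.5332

Final: 0.5332


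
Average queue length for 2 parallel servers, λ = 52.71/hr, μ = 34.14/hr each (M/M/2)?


a = λ/μ = 1.5439; ρ = a/2 = 0.7720
P₀ = 0.128688
Lq = P₀·a^c·ρ / (c!·(1−ρ)²) = 0.128688·2.38374·0.7720/(2·0.05200)
= 2.27708

Final: 2.27708


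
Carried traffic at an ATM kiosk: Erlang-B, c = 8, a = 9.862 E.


B(8,9.862) = 0.331815 (Erlang-B)
Carried load = a(1 − B) = 9.862·(1 − 0.331815) = 9.862·0.668185 = 6.5896 E

Final: 6.5896 Erlangs


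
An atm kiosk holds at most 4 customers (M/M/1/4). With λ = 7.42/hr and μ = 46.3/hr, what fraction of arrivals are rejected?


ρ = λ/μ = 7.42/46.3 = 0.1603
P_K = (1−ρ)ρ^K/(1−ρ^(K+1)) = (0.8397·0.0006596)/(1 − 0.0001057)
= 0.0005539/0.999894 = 0.0005540

Final: 0.0005540


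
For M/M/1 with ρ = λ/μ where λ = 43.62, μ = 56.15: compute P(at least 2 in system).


ρ = 43.62/56.15 = 0.7768
P(N ≥ n) = ρ^n = 0.7768^2 = 0.603492

Final: 0.603492


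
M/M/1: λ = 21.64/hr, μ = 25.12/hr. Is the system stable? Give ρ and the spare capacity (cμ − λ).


Total capacity cμ = 1·25.12 = 25.12/hr
ρ = λ/(cμ) = 21.64/25.12 = 0.8615
Stable ⇔ ρ < 1: YES
Spare capacity = cμ − λ = 25.12 − 21.64 = 3.48/hr

Final: ρ = 0.8615; stable; margin = 3.48/hr


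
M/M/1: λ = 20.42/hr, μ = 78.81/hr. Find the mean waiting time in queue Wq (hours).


ρ = 20.42/78.81 = 0.2591
Wq = ρ/(μ−λ) = 0.2591/(78.81 − 20.42) = 0.2591/58.39 = 0.004437 hr

Final: 0.004437 hr


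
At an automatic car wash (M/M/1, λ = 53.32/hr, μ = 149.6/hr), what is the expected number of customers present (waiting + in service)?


ρ = λ/μ = 53.32/149.6 = 0.3564
L = ρ/(1−ρ) = 0.3564/(1 − 0.3564) = 0.3564/0.6436 = 0.5538

Final: 0.5538


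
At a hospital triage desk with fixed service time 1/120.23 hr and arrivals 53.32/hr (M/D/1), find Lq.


ρ = 53.32/120.23 = 0.4435
M/D/1: Lq = ρ²/(2(1−ρ)) = 0.1967/(2·0.5565) = 0.17670

Final: 0.17670


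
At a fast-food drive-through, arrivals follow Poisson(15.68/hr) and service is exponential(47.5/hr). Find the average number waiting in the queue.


ρ = 15.68/47.5 = 0.3301
Lq = ρ²/(1−ρ) = 0.1090/0.6699 = 0.1627

Final: 0.1627


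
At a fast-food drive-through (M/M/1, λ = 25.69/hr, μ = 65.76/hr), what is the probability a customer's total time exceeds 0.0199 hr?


W ~ Exponential(μ−λ) for M/M/1.
μ − λ = 65.76 − 25.69 = 40.0700
P(W > t) = e^{−(μ−λ)t} = e^{−0.7974} = 0.450502

Final: 0.450502


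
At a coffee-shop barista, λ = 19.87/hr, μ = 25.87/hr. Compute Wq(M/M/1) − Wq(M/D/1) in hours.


ρ = 19.87/25.87 = 0.7681
Wq(M/M/1) = ρ/(μ−λ) = 0.7681/6.00 = 0.12801 hr
Wq(M/D/1) = ρ/(2(μ−λ)) = 0.06401 hr
Savings = 0.12801 − 0.06401 = 0.06401 hr

Final: 0.06401 hr


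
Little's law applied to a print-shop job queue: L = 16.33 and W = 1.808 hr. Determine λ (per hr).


λ = L/W = 16.33/1.808 = 9.0321 /hr

Final: 9.0321 /hr


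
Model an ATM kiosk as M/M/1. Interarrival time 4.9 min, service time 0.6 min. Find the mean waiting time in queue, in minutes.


λ = 60/4.9 = 12.2449 /hr
μ = 60/0.6 = 100.0000 /hr
ρ = λ/μ = 12.2449/100.0000 = 0.1224
Wq = ρ/(μ−λ) = 0.1224/(100.0000−12.2449) = 0.001395 hr
In minutes: 0.001395·60 = 0.08372 min

Final: 0.08372 min


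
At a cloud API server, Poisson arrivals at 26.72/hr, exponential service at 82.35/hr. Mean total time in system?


W = 1/(μ−λ) = 1/(82.35 − 26.72) = 1/55.63 = 0.01798 hr

Final: 0.01798 hr


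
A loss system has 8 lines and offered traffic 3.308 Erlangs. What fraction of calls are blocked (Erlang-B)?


B(c,a) = (a^c/c!) / Σ_{k=0}^{c} a^k/k!
a^8/8! = 0.355634
Σ terms (k=0..8): 1.00000 + 3.30800 + 5.47143 + 6.03317 + 4.98943 + 3.30101 + 1.81995 + 0.86006 + 0.35563 = 27.138678
B = 0.355634/27.138678 = 0.013104

Final: 0.013104


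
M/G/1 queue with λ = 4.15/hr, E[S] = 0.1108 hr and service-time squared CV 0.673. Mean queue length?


ρ = λ·E[S] = 4.15·0.1108 = 0.4598
Lq = ρ²(1+C_s²)/(2(1−ρ)) = 0.2114·(1+0.673)/(2·0.5402)
= 0.2114·1.6730/1.0804 = 0.32742

Final: 0.32742


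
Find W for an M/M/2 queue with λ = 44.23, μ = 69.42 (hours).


a = 0.6371; ρ = 0.3186; P₀ = 0.516797
Lq = P₀·a^c·ρ/(c!(1−ρ)²) = 0.07196
Wq = Lq/λ = 0.07196/44.23 = 0.001627 hr
W = Wq + 1/μ = 0.001627 + 0.01441 = 0.01603 hr

Final: 0.01603 hr


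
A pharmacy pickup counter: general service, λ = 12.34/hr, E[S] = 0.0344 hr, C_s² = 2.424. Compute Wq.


ρ = λ·E[S] = 12.34·0.0344 = 0.4245
E[S²] = E[S]²(1+C_s²) = 0.0344²·(1+2.424) = 0.004052
Wq = λ·E[S²]/(2(1−ρ)) = 12.34·0.004052/(2·0.5755) = 0.04344 hr

Final: 0.04344 hr


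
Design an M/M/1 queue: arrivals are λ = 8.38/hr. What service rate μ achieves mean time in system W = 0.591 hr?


W = 1/(μ−λ) ⇒ μ − λ = 1/W = 1/0.591 = 1.6920
μ = λ + 1/W = 8.38 + 1.6920 = 10.0720 per hr

Final: 10.0720 /hr


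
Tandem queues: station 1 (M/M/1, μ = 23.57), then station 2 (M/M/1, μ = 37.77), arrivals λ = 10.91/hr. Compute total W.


Each node sees arrival rate λ = 10.91/hr (tandem ⇒ throughput preserved).
W₁ = 1/(μ₁−λ) = 1/(23.57−10.91) = 0.07899 hr
W₂ = 1/(μ₂−λ) = 1/(37.77−10.91) = 0.03723 hr
W_total = W₁ + W₂ = 0.07899 + 0.03723 = 0.11622 hr

Final: 0.11622 hr


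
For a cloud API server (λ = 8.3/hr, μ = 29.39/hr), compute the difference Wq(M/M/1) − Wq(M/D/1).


ρ = 8.3/29.39 = 0.2824
Wq(M/M/1) = ρ/(μ−λ) = 0.2824/21.09 = 0.01339 hr
Wq(M/D/1) = ρ/(2(μ−λ)) = 0.006695 hr
Savings = 0.01339 − 0.006695 = 0.006695 hr

Final: 0.006695 hr


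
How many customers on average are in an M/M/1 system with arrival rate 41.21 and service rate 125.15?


ρ = λ/μ = 41.21/125.15 = 0.3293
L = ρ/(1−ρ) = 0.3293/(1 − 0.3293) = 0.3293/0.6707 = 0.4909

Final: 0.4909


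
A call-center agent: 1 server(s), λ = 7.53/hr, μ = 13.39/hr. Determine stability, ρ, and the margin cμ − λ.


Total capacity cμ = 1·13.39 = 13.39/hr
ρ = λ/(cμ) = 7.53/13.39 = 0.5624
Stable ⇔ ρ < 1: YES
Spare capacity = cμ − λ = 13.39 − 7.53 = 5.86/hr

Final: ρ = 0.5624; stable; margin = 5.86/hr


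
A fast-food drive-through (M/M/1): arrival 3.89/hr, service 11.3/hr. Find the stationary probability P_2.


ρ = 3.89/11.3 = 0.3442
P_n = (1−ρ)·ρ^n = (1 − 0.3442)·0.3442^2 = 0.6558·0.118507 = 0.077711

Final: 0.077711


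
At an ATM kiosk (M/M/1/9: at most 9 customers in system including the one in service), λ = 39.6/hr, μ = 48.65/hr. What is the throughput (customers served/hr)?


ρ = 0.8140; P_K = (1−ρ)ρ^9/(1−ρ^10) = 0.033450
λ_eff = λ(1 − P_K) = 39.6·(1 − 0.033450) = 39.6·0.966550 = 38.2754 /hr

Final: 38.2754 /hr


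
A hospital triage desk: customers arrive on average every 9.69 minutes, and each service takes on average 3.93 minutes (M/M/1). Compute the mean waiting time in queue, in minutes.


λ = 60/9.69 = 6.1920 /hr
μ = 60/3.93 = 15.2672 /hr
ρ = λ/μ = 6.1920/15.2672 = 0.4056
Wq = ρ/(μ−λ) = 0.4056/(15.2672−6.1920) = 0.04469 hr
In minutes: 0.04469·60 = 2.681 min

Final: 2.681 min


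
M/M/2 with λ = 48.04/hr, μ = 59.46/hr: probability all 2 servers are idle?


a = λ/μ = 48.04/59.46 = 0.8079; ρ = a/c = 0.4040
Σ_{k=0}^{1} a^k/k! (terms k=0..1) = 1.00000 + 0.80794 = 1.80794
Tail: a^2/(2!(1−ρ)) = 0.65276/(2·0.5960) = 0.54759
P₀ = 1/(1.80794 + 0.54759) = 1/2.35553 = 0.424533

Final: 0.424533


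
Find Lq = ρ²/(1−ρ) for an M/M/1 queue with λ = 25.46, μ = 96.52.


ρ = 25.46/96.52 = 0.2638
Lq = ρ²/(1−ρ) = 0.06958/0.7362 = 0.09451

Final: 0.09451


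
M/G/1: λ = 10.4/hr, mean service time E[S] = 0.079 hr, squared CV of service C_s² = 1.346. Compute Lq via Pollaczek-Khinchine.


ρ = λ·E[S] = 10.4·0.079 = 0.8216
Lq = ρ²(1+C_s²)/(2(1−ρ)) = 0.6750·(1+1.346)/(2·0.1784)
= 0.6750·2.3460/0.3568 = 4.43838

Final: 4.43838


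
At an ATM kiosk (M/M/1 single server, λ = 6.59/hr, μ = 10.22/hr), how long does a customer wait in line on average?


ρ = 6.59/10.22 = 0.6448
Wq = ρ/(μ−λ) = 0.6448/(10.22 − 6.59) = 0.6448/3.63 = 0.1776 hr

Final: 0.1776 hr


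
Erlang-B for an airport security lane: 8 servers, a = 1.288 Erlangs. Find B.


B(c,a) = (a^c/c!) / Σ_{k=0}^{c} a^k/k!
a^8/8! = 0.0001878
Σ terms (k=0..8): 1.00000 + 1.28800 + 0.82947 + 0.35612 + 0.11467 + 0.02954 + 0.006341 + 0.001167 + 0.0001878 = 3.625497
B = 0.0001878/3.625497 = 0.00005181

Final: 0.00005181


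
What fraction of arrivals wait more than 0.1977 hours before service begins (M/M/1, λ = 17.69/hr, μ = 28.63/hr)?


ρ = 17.69/28.63 = 0.6179
P(Wq > t) = ρ·e^{−(μ−λ)t} = 0.6179·e^{−2.1628}
= 0.6179·0.114998 = 0.071056

Final: 0.071056


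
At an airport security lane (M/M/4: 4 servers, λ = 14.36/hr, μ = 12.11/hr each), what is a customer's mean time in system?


a = 1.1858; ρ = 0.2964; P₀ = 0.304521
Lq = P₀·a^c·ρ/(c!(1−ρ)²) = 0.01502
Wq = Lq/λ = 0.01502/14.36 = 0.001046 hr
W = Wq + 1/μ = 0.001046 + 0.08258 = 0.08362 hr

Final: 0.08362 hr


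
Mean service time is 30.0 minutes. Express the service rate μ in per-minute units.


μ = 1/(service time) in consistent units.
1 minute = 1 min, so μ = 1/30.0 = 0.03333 per minute

Final: 0.03333 /min


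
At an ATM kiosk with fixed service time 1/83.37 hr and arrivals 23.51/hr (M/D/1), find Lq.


ρ = 23.51/83.37 = 0.2820
M/D/1: Lq = ρ²/(2(1−ρ)) = 0.07952/(2·0.7180) = 0.05538

Final: 0.05538


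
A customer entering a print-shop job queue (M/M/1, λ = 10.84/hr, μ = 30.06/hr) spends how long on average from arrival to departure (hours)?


W = 1/(μ−λ) = 1/(30.06 − 10.84) = 1/19.22 = 0.05203 hr

Final: 0.05203 hr


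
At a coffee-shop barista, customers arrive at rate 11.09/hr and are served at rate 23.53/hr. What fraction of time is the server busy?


ρ = λ/μ = 11.09/23.53 = 0.4713

Final: 0.4713


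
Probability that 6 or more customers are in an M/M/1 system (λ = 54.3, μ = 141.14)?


ρ = 54.3/141.14 = 0.3847
P(N ≥ n) = ρ^n = 0.3847^6 = 0.003243

Final: 0.003243


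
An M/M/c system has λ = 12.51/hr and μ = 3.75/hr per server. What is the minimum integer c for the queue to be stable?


Stability requires cμ > λ ⇔ c > λ/μ.
λ/μ = 12.51/3.75 = 3.3360
Minimum integer c = ⌊3.3360⌋ + 1 = 4
Check: 4·3.75 = 15.00 > 12.51, while 3·3.75 = 11.25 ≤ 12.51

Final: 4 servers


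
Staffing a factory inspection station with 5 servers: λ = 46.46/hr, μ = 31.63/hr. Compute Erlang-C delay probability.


a = λ/μ = 1.4689; ρ = a/5 = 0.2938
P₀ = 0.229861 (from M/M/c formula)
C(c,a) = [a^c/(c!(1−ρ))]·P₀ = [6.83754/(120·0.7062)]·0.229861
= 0.08068·0.229861 = 0.018546

Final: 0.018546


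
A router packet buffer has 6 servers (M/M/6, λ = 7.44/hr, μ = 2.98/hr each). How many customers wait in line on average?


a = λ/μ = 2.4966; ρ = a/6 = 0.4161
P₀ = 0.081898
Lq = P₀·a^c·ρ / (c!·(1−ρ)²) = 0.081898·242.18098·0.4161/(720·0.34093)
= 0.03362

Final: 0.03362


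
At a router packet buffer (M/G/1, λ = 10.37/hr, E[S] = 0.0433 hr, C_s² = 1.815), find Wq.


ρ = λ·E[S] = 10.37·0.0433 = 0.4490
E[S²] = E[S]²(1+C_s²) = 0.0433²·(1+1.815) = 0.005278
Wq = λ·E[S²]/(2(1−ρ)) = 10.37·0.005278/(2·0.5510) = 0.04967 hr

Final: 0.04967 hr


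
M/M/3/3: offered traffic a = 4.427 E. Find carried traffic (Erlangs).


B(3,4.427) = 0.487101 (Erlang-B)
Carried load = a(1 − B) = 4.427·(1 − 0.487101) = 4.427·0.512899 = 2.2706 E

Final: 2.2706 Erlangs


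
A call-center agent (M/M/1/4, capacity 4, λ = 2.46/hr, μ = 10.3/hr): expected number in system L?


ρ = 2.46/10.3 = 0.2388
L = ρ[1 − (K+1)ρ^K + Kρ^(K+1)] / [(1−ρ)(1−ρ^(K+1))]
Numerator: 0.2388·(1 − 5·0.003254 + 4·0.0007771) = 0.235692
Denominator: (0.7612)·(0.999223) = 0.760574
L = 0.235692/0.760574 = 0.3099

Final: 0.3099


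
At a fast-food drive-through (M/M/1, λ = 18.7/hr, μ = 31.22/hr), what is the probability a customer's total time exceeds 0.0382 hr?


W ~ Exponential(μ−λ) for M/M/1.
μ − λ = 31.22 − 18.7 = 12.5200
P(W > t) = e^{−(μ−λ)t} = e^{−0.4783} = 0.619859

Final: 0.619859


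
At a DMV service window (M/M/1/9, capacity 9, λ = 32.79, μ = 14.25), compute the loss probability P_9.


ρ = λ/μ = 32.79/14.25 = 2.3011
P_K = (1−ρ)ρ^K/(1−ρ^(K+1)) = (-1.3011·1808.585193)/(1 − 4161.649718)
= -2353.064525/-4160.649718 = 0.565552

Final: 0.565552


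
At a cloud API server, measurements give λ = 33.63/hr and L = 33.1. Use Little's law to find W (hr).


W = L/λ = 33.1/33.63 = 0.9842 hr

Final: 0.9842 hr


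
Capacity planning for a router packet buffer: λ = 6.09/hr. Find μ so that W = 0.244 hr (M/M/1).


W = 1/(μ−λ) ⇒ μ − λ = 1/W = 1/0.244 = 4.0984
μ = λ + 1/W = 6.09 + 4.0984 = 10.1884 per hr

Final: 10.1884 /hr


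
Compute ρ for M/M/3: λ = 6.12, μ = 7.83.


ρ = λ/(cμ) = 6.12/(3·7.83) = 6.12/23.49 = 0.2605

Final: 0.2605


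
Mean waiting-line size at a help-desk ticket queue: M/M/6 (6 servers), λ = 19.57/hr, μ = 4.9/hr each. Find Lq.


a = λ/μ = 3.9939; ρ = a/6 = 0.6656
P₀ = 0.016802
Lq = P₀·a^c·ρ / (c!·(1−ρ)²) = 0.016802·4058.52732·0.6656/(720·0.11179)
= 0.56394

Final: 0.56394


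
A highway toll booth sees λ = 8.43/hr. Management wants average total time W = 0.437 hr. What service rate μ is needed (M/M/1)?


W = 1/(μ−λ) ⇒ μ − λ = 1/W = 1/0.437 = 2.2883
μ = λ + 1/W = 8.43 + 2.2883 = 10.7183 per hr

Final: 10.7183 /hr


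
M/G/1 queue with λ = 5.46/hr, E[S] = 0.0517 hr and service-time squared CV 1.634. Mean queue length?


ρ = λ·E[S] = 5.46·0.0517 = 0.2823
Lq = ρ²(1+C_s²)/(2(1−ρ)) = 0.07968·(1+1.634)/(2·0.7177)
= 0.07968·2.6340/1.4354 = 0.14622

Final: 0.14622


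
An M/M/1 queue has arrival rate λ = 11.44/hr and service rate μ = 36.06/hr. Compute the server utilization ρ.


ρ = λ/μ = 11.44/36.06 = 0.3172

Final: 0.3172


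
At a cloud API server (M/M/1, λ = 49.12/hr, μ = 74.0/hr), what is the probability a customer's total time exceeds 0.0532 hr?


W ~ Exponential(μ−λ) for M/M/1.
μ − λ = 74.0 − 49.12 = 24.8800
P(W > t) = e^{−(μ−λ)t} = e^{−1.3236} = 0.266171

Final: 0.266171


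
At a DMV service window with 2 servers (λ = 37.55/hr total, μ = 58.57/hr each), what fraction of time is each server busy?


ρ = λ/(cμ) = 37.55/(2·58.57) = 37.55/117.14 = 0.3206

Final: 0.3206


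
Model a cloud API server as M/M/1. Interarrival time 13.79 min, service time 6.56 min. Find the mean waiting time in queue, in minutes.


λ = 60/13.79 = 4.3510 /hr
μ = 60/6.56 = 9.1463 /hr
ρ = λ/μ = 4.3510/9.1463 = 0.4757
Wq = ρ/(μ−λ) = 0.4757/(9.1463−4.3510) = 0.09920 hr
In minutes: 0.09920·60 = 5.952 min

Final: 5.952 min


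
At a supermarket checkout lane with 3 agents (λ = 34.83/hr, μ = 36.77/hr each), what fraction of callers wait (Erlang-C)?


a = λ/μ = 0.9472; ρ = a/3 = 0.3157
P₀ = 0.384188 (from M/M/c formula)
C(c,a) = [a^c/(c!(1−ρ))]·P₀ = [0.84992/(6·0.6843)]·0.384188
= 0.20702·0.384188 = 0.079534

Final: 0.079534


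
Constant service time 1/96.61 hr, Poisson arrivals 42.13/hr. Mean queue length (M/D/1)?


ρ = 42.13/96.61 = 0.4361
M/D/1: Lq = ρ²/(2(1−ρ)) = 0.1902/(2·0.5639) = 0.16861

Final: 0.16861


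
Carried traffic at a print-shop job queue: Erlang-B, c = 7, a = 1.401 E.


B(7,1.401) = 0.0005179 (Erlang-B)
Carried load = a(1 − B) = 1.401·(1 − 0.0005179) = 1.401·0.999482 = 1.4003 E

Final: 1.4003 Erlangs


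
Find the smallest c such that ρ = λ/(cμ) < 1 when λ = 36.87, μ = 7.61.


Stability requires cμ > λ ⇔ c > λ/μ.
λ/μ = 36.87/7.61 = 4.8449
Minimum integer c = ⌊4.8449⌋ + 1 = 5
Check: 5·7.61 = 38.05 > 36.87, while 4·7.61 = 30.44 ≤ 36.87

Final: 5 servers


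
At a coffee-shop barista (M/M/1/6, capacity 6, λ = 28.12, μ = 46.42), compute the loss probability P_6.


ρ = λ/μ = 28.12/46.42 = 0.6058
P_K = (1−ρ)ρ^K/(1−ρ^(K+1)) = (0.3942·0.049415)/(1 − 0.029934)
= 0.019481/0.970066 = 0.020082

Final: 0.020082


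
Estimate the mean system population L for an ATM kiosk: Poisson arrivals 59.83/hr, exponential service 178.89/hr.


ρ = λ/μ = 59.83/178.89 = 0.3345
L = ρ/(1−ρ) = 0.3345/(1 − 0.3345) = 0.3345/0.6655 = 0.5025

Final: 0.5025
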